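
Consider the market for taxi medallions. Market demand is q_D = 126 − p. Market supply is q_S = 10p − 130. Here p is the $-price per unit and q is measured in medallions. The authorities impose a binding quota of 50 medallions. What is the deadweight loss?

$1529.09

In inverse form: demand p = 126 − q, supply p = 13 + 0.1q.
Competitive equilibrium: 126 − q = 13 + 0.1q → q* = 102.7273, p* = 23.2727.
At q = 50: demand price = 126 − 1·50 = 76; supply price = 13 + 0.1·50 = 18.
Δq = 102.7273 − 50 = 52.7273; wedge = 76 − 18 = 58.
The triangle = ½ × 52.7273 × 58 = $1529.09.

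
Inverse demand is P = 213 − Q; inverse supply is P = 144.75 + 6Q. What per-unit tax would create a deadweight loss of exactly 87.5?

Competitive equilibrium: 213 − Q = 144.75 + 6Q → Q* = 9.75, P* = 203.25.
A tax t gives ΔQ = t/7 and wedge t, so DWL = t²/14.
t²/14 = 87.5 → t² = 1225 → t = 35.

35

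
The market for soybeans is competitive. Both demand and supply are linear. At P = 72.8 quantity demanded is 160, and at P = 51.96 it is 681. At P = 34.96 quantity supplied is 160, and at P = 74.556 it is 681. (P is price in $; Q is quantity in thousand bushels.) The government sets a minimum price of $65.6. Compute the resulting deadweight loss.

Demand slope = (51.96 − 72.8)/(681 − 160) = −0.04, so P = 79.2 − 0.04Q.
Supply slope = (74.556 − 34.96)/(681 − 160) = 0.076, so P = 22.8 + 0.076Q.
Competitive equilibrium: 79.2 − 0.04Q = 22.8 + 0.076Q → Q* = 486.2069, P* = 59.7517.
At the floor P = 65.6, quantity demanded = (79.2 − 65.6)/0.04 = 340.
Sellers' marginal cost at Q' = 340: 22.8 + 0.076·340 = 48.64.
ΔQ = 486.2069 − 340 = 146.2069; wedge = 65.6 − 48.64 = 16.96.
Welfare loss = ½ × 146.2069 × 16.96 = $1239.83 thousand.

$1239.83 thousand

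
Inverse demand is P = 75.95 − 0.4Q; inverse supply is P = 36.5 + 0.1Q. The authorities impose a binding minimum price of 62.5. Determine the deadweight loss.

512.46

Competitive equilibrium: 75.95 − 0.4Q = 36.5 + 0.1Q → Q* = 78.9, P* = 44.39.
At the floor P = 62.5, quantity demanded = (75.95 − 62.5)/0.4 = 33.625.
Sellers' marginal cost at Q' = 33.625: 36.5 + 0.1·33.625 = 39.8625.
ΔQ = 78.9 − 33.625 = 45.275; wedge = 62.5 − 39.8625 = 22.6375.
Deadweight loss = ½ × 45.275 × 22.6375 = 512.46.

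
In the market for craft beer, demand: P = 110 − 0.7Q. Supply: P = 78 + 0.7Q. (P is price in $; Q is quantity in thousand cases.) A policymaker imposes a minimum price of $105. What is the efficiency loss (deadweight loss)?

$172.86 thousand

Competitive equilibrium: 110 − 0.7Q = 78 + 0.7Q → Q* = 22.8571, P* = 94.
At the floor P = 105, quantity demanded = (110 − 105)/0.7 = 7.1429.
Sellers' marginal cost at Q' = 7.1429: 78 + 0.7·7.1429 = 83.
ΔQ = 22.8571 − 7.1429 = 15.7142; wedge = 105 − 83 = 22.
The triangle = ½ × 15.7142 × 22 = $172.86 thousand.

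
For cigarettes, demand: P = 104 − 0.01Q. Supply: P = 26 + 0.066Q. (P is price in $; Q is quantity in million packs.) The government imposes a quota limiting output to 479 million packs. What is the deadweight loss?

$11383.07 million

Competitive equilibrium: 104 − 0.01Q = 26 + 0.066Q → Q* = 1026.3158, P* = 93.7368.
At Q = 479: demand price = 104 − 0.01·479 = 99.21; supply price = 26 + 0.066·479 = 57.614.
ΔQ = 1026.3158 − 479 = 547.3158; wedge = 99.21 − 57.614 = 41.596.
The triangle = ½ × 547.3158 × 41.596 = $11383.07 million.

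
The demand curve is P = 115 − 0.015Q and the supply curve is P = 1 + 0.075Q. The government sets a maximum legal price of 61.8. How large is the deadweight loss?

9357.12

Competitive equilibrium: 115 − 0.015Q = 1 + 0.075Q → Q* = 1266.6667, P* = 96.
At the ceiling P = 61.8, quantity supplied = (61.8 − 1)/0.075 = 810.6667.
Willingness to pay at Q' = 810.6667: 115 − 0.015·810.6667 = 102.84.
ΔQ = 1266.6667 − 810.6667 = 456; wedge = 102.84 − 61.8 = 41.04.
DWL = ½ × 456 × 41.04 = 9357.12.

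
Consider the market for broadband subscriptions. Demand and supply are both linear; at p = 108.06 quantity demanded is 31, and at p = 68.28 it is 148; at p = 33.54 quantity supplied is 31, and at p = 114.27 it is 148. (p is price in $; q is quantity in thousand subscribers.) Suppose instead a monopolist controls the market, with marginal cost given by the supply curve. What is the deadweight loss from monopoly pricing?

$338.80 thousand

Demand slope = (68.28 − 108.06)/(148 − 31) = −0.34, so p = 118.6 − 0.34q.
Supply slope = (114.27 − 33.54)/(148 − 31) = 0.69, so p = 12.15 + 0.69q.
Competitive equilibrium: 118.6 − 0.34q = 12.15 + 0.69q → q* = 103.3495, p* = 83.4612.
Marginal revenue: MR = 118.6 − 0.68q. Set MR = MC: 118.6 − 0.68q = 12.15 + 0.69q → q_m = 77.7007.
Price p_m = 118.6 − 0.34·77.7007 = 92.1818; MC(q_m) = 12.15 + 0.69·77.7007 = 65.7635.
Competitive q* = 103.3495, so Δq = 25.6488; wedge = 92.1818 − 65.7635 = 26.4183.
Welfare loss = ½ × 25.6488 × 26.4183 = $338.80 thousand.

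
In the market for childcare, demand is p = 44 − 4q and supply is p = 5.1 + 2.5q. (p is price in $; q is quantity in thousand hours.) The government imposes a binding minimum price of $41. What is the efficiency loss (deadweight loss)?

Competitive equilibrium: 44 − 4q = 5.1 + 2.5q → q* = 5.9846, p* = 20.0615.
At the floor p = 41, quantity demanded = (44 − 41)/4 = 0.75.
Sellers' marginal cost at q' = 0.75: 5.1 + 2.5·0.75 = 6.975.
Δq = 5.9846 − 0.75 = 5.2346; wedge = 41 − 6.975 = 34.025.
DWL = ½ × 5.2346 × 34.025 = $89.05 thousand.

$89.05 thousand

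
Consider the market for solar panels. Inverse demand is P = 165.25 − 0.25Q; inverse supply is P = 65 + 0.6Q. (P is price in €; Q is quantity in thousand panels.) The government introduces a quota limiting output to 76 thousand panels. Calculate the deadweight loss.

Competitive equilibrium: 165.25 − 0.25Q = 65 + 0.6Q → Q* = 117.9412, P* = 135.7647.
At Q = 76: demand price = 165.25 − 0.25·76 = 146.25; supply price = 65 + 0.6·76 = 110.6.
ΔQ = 117.9412 − 76 = 41.9412; wedge = 146.25 − 110.6 = 35.65.
DWL = ½ × 41.9412 × 35.65 = €747.60 thousand.

€747.60 thousand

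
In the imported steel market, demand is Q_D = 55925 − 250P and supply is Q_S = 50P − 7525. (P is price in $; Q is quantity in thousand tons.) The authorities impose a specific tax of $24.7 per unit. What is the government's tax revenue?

In inverse form: demand P = 223.7 − 0.004Q, supply P = 150.5 + 0.02Q.
Competitive equilibrium: 223.7 − 0.004Q = 150.5 + 0.02Q → Q* = 3050, P* = 211.5.
With the tax, the buyer price exceeds the seller price by 24.7: (223.7 − 0.004Q) − (150.5 + 0.02Q) = 24.7 → Q' = 2020.8333.
Tax revenue = 24.7 × 2020.8333 = $49914.58 thousand.

$49914.58 thousand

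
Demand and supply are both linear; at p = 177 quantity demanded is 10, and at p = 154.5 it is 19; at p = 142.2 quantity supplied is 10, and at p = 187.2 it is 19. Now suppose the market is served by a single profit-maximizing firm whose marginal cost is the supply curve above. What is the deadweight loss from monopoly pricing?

Demand slope = (154.5 − 177)/(19 − 10) = −2.5, so p = 202 − 2.5q.
Supply slope = (187.2 − 142.2)/(19 − 10) = 5, so p = 92.2 + 5q.
Competitive equilibrium: 202 − 2.5q = 92.2 + 5q → q* = 14.64, p* = 165.4.
Marginal revenue: MR = 202 − 5q. Set MR = MC: 202 − 5q = 92.2 + 5q → q_m = 10.98.
Price p_m = 202 − 2.5·10.98 = 174.55; MC(q_m) = 92.2 + 5·10.98 = 147.1.
Competitive q* = 14.64, so Δq = 3.66; wedge = 174.55 − 147.1 = 27.45.
DWL = ½ × 3.66 × 27.45 = 50.23.

50.23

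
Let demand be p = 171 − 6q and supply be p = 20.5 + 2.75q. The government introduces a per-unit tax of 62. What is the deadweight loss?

Competitive equilibrium: 171 − 6q = 20.5 + 2.75q → q* = 17.2, p* = 67.8.
With the tax, the buyer price exceeds the seller price by 62: (171 − 6q) − (20.5 + 2.75q) = 62 → q' = 10.1143.
Δq = 17.2 − 10.1143 = 7.0857; the wedge equals the tax, 62.
Deadweight loss = ½ × 7.0857 × 62 = 219.66.

219.66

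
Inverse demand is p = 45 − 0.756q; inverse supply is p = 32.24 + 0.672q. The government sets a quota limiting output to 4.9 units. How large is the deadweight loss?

11.63

Competitive equilibrium: 45 − 0.756q = 32.24 + 0.672q → q* = 8.9356, p* = 38.2447.
At q = 4.9: demand price = 45 − 0.756·4.9 = 41.2956; supply price = 32.24 + 0.672·4.9 = 35.5328.
Δq = 8.9356 − 4.9 = 4.0356; wedge = 41.2956 − 35.5328 = 5.7628.
Welfare loss = ½ × 4.0356 × 5.7628 = 11.63.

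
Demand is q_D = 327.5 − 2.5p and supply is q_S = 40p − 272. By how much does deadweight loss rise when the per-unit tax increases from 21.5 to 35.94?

975.80

In inverse form: demand p = 131 − 0.4q, supply p = 6.8 + 0.025q.
Competitive equilibrium: 131 − 0.4q = 6.8 + 0.025q → q* = 292.2353, p* = 14.1059.
For a per-unit tax t: Δq = t/0.425, so DWL = ½·t·(t/0.425) = t²/0.85.
At t = 21.5: DWL = 543.824. At t = 35.94: DWL = 1519.628.
Increase = 1519.628 − 543.824 = 975.80.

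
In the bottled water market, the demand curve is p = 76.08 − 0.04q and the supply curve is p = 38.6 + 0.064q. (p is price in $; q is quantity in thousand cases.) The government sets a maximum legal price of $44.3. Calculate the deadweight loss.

Competitive equilibrium: 76.08 − 0.04q = 38.6 + 0.064q → q* = 360.3846, p* = 61.6646.
At the ceiling p = 44.3, quantity supplied = (44.3 − 38.6)/0.064 = 89.0625.
Willingness to pay at q' = 89.0625: 76.08 − 0.04·89.0625 = 72.5175.
Δq = 360.3846 − 89.0625 = 271.3221; wedge = 72.5175 − 44.3 = 28.2175.
DWL = ½ × 271.3221 × 28.2175 = $3828.02 thousand.

$3828.02 thousand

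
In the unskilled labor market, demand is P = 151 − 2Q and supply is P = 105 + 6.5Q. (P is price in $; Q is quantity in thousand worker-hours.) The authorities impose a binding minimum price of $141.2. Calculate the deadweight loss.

$1.11 thousand

Competitive equilibrium: 151 − 2Q = 105 + 6.5Q → Q* = 5.4118, P* = 140.1765.
At the floor P = 141.2, quantity demanded = (151 − 141.2)/2 = 4.9.
Sellers' marginal cost at Q' = 4.9: 105 + 6.5·4.9 = 136.85.
ΔQ = 5.4118 − 4.9 = 0.5118; wedge = 141.2 − 136.85 = 4.35.
The triangle = ½ × 0.5118 × 4.35 = $1.11 thousand.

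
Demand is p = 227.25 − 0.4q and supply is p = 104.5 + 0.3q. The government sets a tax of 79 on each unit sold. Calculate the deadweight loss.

Competitive equilibrium: 227.25 − 0.4q = 104.5 + 0.3q → q* = 175.3571, p* = 157.1071.
With the tax, the buyer price exceeds the seller price by 79: (227.25 − 0.4q) − (104.5 + 0.3q) = 79 → q' = 62.5.
Δq = 175.3571 − 62.5 = 112.8571; the wedge equals the tax, 79.
Welfare loss = ½ × 112.8571 × 79 = 4457.86.

4457.86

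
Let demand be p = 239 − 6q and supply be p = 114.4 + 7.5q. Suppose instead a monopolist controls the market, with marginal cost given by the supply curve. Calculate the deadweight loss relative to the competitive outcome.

Competitive equilibrium: 239 − 6q = 114.4 + 7.5q → q* = 9.2296, p* = 183.6222.
Marginal revenue: MR = 239 − 12q. Set MR = MC: 239 − 12q = 114.4 + 7.5q → q_m = 6.3897.
Price p_m = 239 − 6·6.3897 = 200.6618; MC(q_m) = 114.4 + 7.5·6.3897 = 162.3228.
Competitive q* = 9.2296, so Δq = 2.8399; wedge = 200.6618 − 162.3228 = 38.339.
The triangle = ½ × 2.8399 × 38.339 = 54.44.

54.44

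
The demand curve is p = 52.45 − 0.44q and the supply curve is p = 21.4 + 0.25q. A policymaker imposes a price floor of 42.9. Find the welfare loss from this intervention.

Competitive equilibrium: 52.45 − 0.44q = 21.4 + 0.25q → q* = 45, p* = 32.65.
At the floor p = 42.9, quantity demanded = (52.45 − 42.9)/0.44 = 21.7045.
Sellers' marginal cost at q' = 21.7045: 21.4 + 0.25·21.7045 = 26.8261.
Δq = 45 − 21.7045 = 23.2955; wedge = 42.9 − 26.8261 = 16.0739.
DWL = ½ × 23.2955 × 16.0739 = 187.22.

187.22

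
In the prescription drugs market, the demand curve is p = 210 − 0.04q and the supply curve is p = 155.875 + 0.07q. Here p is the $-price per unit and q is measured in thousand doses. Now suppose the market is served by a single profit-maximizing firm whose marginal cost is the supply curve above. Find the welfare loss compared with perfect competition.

Competitive equilibrium: 210 − 0.04q = 155.875 + 0.07q → q* = 492.04545, p* = 190.31818.
Marginal revenue: MR = 210 − 0.08q. Set MR = MC: 210 − 0.08q = 155.875 + 0.07q → q_m = 360.83333.
Price p_m = 210 − 0.04·360.83333 = 195.56667; MC(q_m) = 155.875 + 0.07·360.83333 = 181.13333.
Competitive q* = 492.04545, so Δq = 131.21212; wedge = 195.56667 − 181.13333 = 14.43334.
Deadweight loss = ½ × 131.21212 × 14.43334 = $946.91 thousand.

$946.91 thousand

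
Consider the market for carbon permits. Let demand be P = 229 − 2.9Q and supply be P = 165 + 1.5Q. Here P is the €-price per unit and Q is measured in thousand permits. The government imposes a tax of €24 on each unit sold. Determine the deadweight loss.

Competitive equilibrium: 229 − 2.9Q = 165 + 1.5Q → Q* = 14.54545, P* = 186.81818.
With the tax, the buyer price exceeds the seller price by 24: (229 − 2.9Q) − (165 + 1.5Q) = 24 → Q' = 9.09091.
ΔQ = 14.54545 − 9.09091 = 5.45454; the wedge equals the tax, 24.
Deadweight loss = ½ × 5.45454 × 24 = €65.45 thousand.

€65.45 thousand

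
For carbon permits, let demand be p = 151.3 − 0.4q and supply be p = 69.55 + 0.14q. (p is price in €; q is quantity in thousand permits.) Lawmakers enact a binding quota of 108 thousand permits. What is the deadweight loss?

€508.30 thousand

Competitive equilibrium: 151.3 − 0.4q = 69.55 + 0.14q → q* = 151.3889, p* = 90.7444.
At q = 108: demand price = 151.3 − 0.4·108 = 108.1; supply price = 69.55 + 0.14·108 = 84.67.
Δq = 151.3889 − 108 = 43.3889; wedge = 108.1 − 84.67 = 23.43.
The triangle = ½ × 43.3889 × 23.43 = €508.30 thousand.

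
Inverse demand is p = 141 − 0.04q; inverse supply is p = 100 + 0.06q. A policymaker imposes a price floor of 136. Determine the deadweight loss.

Competitive equilibrium: 141 − 0.04q = 100 + 0.06q → q* = 410, p* = 124.6.
At the floor p = 136, quantity demanded = (141 − 136)/0.04 = 125.
Sellers' marginal cost at q' = 125: 100 + 0.06·125 = 107.5.
Δq = 410 − 125 = 285; wedge = 136 − 107.5 = 28.5.
Deadweight loss = ½ × 285 × 28.5 = 4061.25.

4061.25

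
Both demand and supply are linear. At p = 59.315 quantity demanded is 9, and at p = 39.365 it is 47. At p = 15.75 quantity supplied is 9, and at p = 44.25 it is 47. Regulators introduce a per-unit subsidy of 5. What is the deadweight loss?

9.80

Demand slope = (39.365 − 59.315)/(47 − 9) = −0.525, so p = 64.04 − 0.525q.
Supply slope = (44.25 − 15.75)/(47 − 9) = 0.75, so p = 9 + 0.75q.
Competitive equilibrium: 64.04 − 0.525q = 9 + 0.75q → q* = 43.1686, p* = 41.3765.
The subsidy lowers effective supply by 5: p = 4 + 0.75q.
New quantity: 64.04 − 0.525q = 4 + 0.75q → q' = 47.0902.
Overproduction Δq = 47.0902 − 43.1686 = 3.9216; wedge = subsidy = 5.
The triangle = ½ × 3.9216 × 5 = 9.80.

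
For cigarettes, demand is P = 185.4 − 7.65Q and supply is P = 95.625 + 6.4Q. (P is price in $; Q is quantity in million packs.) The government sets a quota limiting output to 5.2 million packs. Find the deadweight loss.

$9.94 million

Competitive equilibrium: 185.4 − 7.65Q = 95.625 + 6.4Q → Q* = 6.3897, P* = 136.519.
At Q = 5.2: demand price = 185.4 − 7.65·5.2 = 145.62; supply price = 95.625 + 6.4·5.2 = 128.905.
ΔQ = 6.3897 − 5.2 = 1.1897; wedge = 145.62 − 128.905 = 16.715.
The triangle = ½ × 1.1897 × 16.715 = $9.94 million.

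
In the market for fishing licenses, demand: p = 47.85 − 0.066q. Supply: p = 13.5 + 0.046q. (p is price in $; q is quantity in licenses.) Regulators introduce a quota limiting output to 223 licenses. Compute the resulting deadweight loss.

Competitive equilibrium: 47.85 − 0.066q = 13.5 + 0.046q → q* = 306.6964, p* = 27.608.
At q = 223: demand price = 47.85 − 0.066·223 = 33.132; supply price = 13.5 + 0.046·223 = 23.758.
Δq = 306.6964 − 223 = 83.6964; wedge = 33.132 − 23.758 = 9.374.
Welfare loss = ½ × 83.6964 × 9.374 = $392.29.

$392.29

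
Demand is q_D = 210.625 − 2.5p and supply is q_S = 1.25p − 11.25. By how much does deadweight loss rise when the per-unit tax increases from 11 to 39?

583.33

In inverse form: demand p = 84.25 − 0.4q, supply p = 9 + 0.8q.
Competitive equilibrium: 84.25 − 0.4q = 9 + 0.8q → q* = 62.7083, p* = 59.1667.
For a per-unit tax t: Δq = t/1.2, so DWL = ½·t·(t/1.2) = t²/2.4.
At t = 11: DWL = 50.417. At t = 39: DWL = 633.75.
Increase = 633.75 − 50.417 = 583.33.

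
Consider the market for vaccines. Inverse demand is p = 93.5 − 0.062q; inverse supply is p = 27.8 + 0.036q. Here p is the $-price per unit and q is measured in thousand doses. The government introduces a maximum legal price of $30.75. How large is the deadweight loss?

$16968.19 thousand

Competitive equilibrium: 93.5 − 0.062q = 27.8 + 0.036q → q* = 670.40816, p* = 51.93469.
At the ceiling p = 30.75, quantity supplied = (30.75 − 27.8)/0.036 = 81.94444.
Willingness to pay at q' = 81.94444: 93.5 − 0.062·81.94444 = 88.41944.
Δq = 670.40816 − 81.94444 = 588.46372; wedge = 88.41944 − 30.75 = 57.66944.
Deadweight loss = ½ × 588.46372 × 57.66944 = $16968.19 thousand.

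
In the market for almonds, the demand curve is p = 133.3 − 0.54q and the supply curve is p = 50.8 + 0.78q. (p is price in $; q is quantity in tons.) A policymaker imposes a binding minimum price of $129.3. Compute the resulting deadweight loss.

Competitive equilibrium: 133.3 − 0.54q = 50.8 + 0.78q → q* = 62.5, p* = 99.55.
At the floor p = 129.3, quantity demanded = (133.3 − 129.3)/0.54 = 7.4074.
Sellers' marginal cost at q' = 7.4074: 50.8 + 0.78·7.4074 = 56.5778.
Δq = 62.5 − 7.4074 = 55.0926; wedge = 129.3 − 56.5778 = 72.7222.
Deadweight loss = ½ × 55.0926 × 72.7222 = $2003.23.

$2003.23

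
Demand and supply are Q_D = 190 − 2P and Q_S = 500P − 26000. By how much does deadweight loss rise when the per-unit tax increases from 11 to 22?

In inverse form: demand P = 95 − 0.5Q, supply P = 52 + 0.002Q.
Competitive equilibrium: 95 − 0.5Q = 52 + 0.002Q → Q* = 85.6574, P* = 52.1713.
For a per-unit tax t: ΔQ = t/0.502, so DWL = ½·t·(t/0.502) = t²/1.004.
At t = 11: DWL = 120.518. At t = 22: DWL = 482.072.
Increase = 482.072 − 120.518 = 361.55.

361.55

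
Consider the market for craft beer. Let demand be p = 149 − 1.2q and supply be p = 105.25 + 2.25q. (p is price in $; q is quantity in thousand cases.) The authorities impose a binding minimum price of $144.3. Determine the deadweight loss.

$132.51 thousand

Competitive equilibrium: 149 − 1.2q = 105.25 + 2.25q → q* = 12.6812, p* = 133.7826.
At the floor p = 144.3, quantity demanded = (149 − 144.3)/1.2 = 3.9167.
Sellers' marginal cost at q' = 3.9167: 105.25 + 2.25·3.9167 = 114.0626.
Δq = 12.6812 − 3.9167 = 8.7645; wedge = 144.3 − 114.0626 = 30.2374.
The triangle = ½ × 8.7645 × 30.2374 = $132.51 thousand.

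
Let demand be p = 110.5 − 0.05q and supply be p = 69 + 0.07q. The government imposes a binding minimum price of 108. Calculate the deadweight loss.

Competitive equilibrium: 110.5 − 0.05q = 69 + 0.07q → q* = 345.8333, p* = 93.2083.
At the floor p = 108, quantity demanded = (110.5 − 108)/0.05 = 50.
Sellers' marginal cost at q' = 50: 69 + 0.07·50 = 72.5.
Δq = 345.8333 − 50 = 295.8333; wedge = 108 − 72.5 = 35.5.
Welfare loss = ½ × 295.8333 × 35.5 = 5251.04.

5251.04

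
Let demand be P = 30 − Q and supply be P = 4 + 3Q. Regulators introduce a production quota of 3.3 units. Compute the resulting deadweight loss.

Competitive equilibrium: 30 − Q = 4 + 3Q → Q* = 6.5, P* = 23.5.
At Q = 3.3: demand price = 30 − 1·3.3 = 26.7; supply price = 4 + 3·3.3 = 13.9.
ΔQ = 6.5 − 3.3 = 3.2; wedge = 26.7 − 13.9 = 12.8.
DWL = ½ × 3.2 × 12.8 = 20.48.

20.48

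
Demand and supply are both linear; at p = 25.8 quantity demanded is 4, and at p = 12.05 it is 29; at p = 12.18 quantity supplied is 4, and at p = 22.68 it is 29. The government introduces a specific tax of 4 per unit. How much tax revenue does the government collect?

Demand slope = (12.05 − 25.8)/(29 − 4) = −0.55, so p = 28 − 0.55q.
Supply slope = (22.68 − 12.18)/(29 − 4) = 0.42, so p = 10.5 + 0.42q.
Competitive equilibrium: 28 − 0.55q = 10.5 + 0.42q → q* = 18.0412, p* = 18.0773.
With the tax, the buyer price exceeds the seller price by 4: (28 − 0.55q) − (10.5 + 0.42q) = 4 → q' = 13.9175.
Tax revenue = 4 × 13.9175 = 55.67.

55.67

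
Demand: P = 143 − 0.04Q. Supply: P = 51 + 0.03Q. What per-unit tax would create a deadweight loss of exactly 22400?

56

Competitive equilibrium: 143 − 0.04Q = 51 + 0.03Q → Q* = 1314.2857, P* = 90.4286.
A tax t gives ΔQ = t/0.07 and wedge t, so DWL = t²/0.14.
t²/0.14 = 22400 → t² = 3136 → t = 56.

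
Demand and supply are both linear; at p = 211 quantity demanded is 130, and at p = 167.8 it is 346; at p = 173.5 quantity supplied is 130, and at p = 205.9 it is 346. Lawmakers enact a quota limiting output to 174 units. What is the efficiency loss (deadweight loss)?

697.73

Demand slope = (167.8 − 211)/(346 − 130) = −0.2, so p = 237 − 0.2q.
Supply slope = (205.9 − 173.5)/(346 − 130) = 0.15, so p = 154 + 0.15q.
Competitive equilibrium: 237 − 0.2q = 154 + 0.15q → q* = 237.1429, p* = 189.5714.
At q = 174: demand price = 237 − 0.2·174 = 202.2; supply price = 154 + 0.15·174 = 180.1.
Δq = 237.1429 − 174 = 63.1429; wedge = 202.2 − 180.1 = 22.1.
The triangle = ½ × 63.1429 × 22.1 = 697.73.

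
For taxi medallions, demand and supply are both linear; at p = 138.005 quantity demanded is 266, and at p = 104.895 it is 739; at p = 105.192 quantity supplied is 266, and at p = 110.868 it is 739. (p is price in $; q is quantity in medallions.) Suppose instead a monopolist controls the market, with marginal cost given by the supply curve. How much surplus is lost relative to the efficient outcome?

$3858.76

Demand slope = (104.895 − 138.005)/(739 − 266) = −0.07, so p = 156.625 − 0.07q.
Supply slope = (110.868 − 105.192)/(739 − 266) = 0.012, so p = 102 + 0.012q.
Competitive equilibrium: 156.625 − 0.07q = 102 + 0.012q → q* = 666.15854, p* = 109.9939.
Marginal revenue: MR = 156.625 − 0.14q. Set MR = MC: 156.625 − 0.14q = 102 + 0.012q → q_m = 359.375.
Price p_m = 156.625 − 0.07·359.375 = 131.46875; MC(q_m) = 102 + 0.012·359.375 = 106.3125.
Competitive q* = 666.15854, so Δq = 306.78354; wedge = 131.46875 − 106.3125 = 25.15625.
The triangle = ½ × 306.78354 × 25.15625 = $3858.76.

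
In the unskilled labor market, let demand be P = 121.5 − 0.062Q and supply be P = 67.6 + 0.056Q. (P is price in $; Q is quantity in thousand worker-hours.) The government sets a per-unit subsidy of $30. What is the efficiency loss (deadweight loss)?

$3813.56 thousand

Competitive equilibrium: 121.5 − 0.062Q = 67.6 + 0.056Q → Q* = 456.7797, P* = 93.1797.
The subsidy lowers effective supply by 30: P = 37.6 + 0.056Q.
New quantity: 121.5 − 0.062Q = 37.6 + 0.056Q → Q' = 711.0169.
Overproduction ΔQ = 711.0169 − 456.7797 = 254.2372; wedge = subsidy = 30.
Deadweight loss = ½ × 254.2372 × 30 = $3813.56 thousand.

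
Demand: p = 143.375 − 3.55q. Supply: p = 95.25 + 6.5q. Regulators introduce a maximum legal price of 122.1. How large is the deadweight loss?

Competitive equilibrium: 143.375 − 3.55q = 95.25 + 6.5q → q* = 4.7886, p* = 126.3756.
At the ceiling p = 122.1, quantity supplied = (122.1 − 95.25)/6.5 = 4.1308.
Willingness to pay at q' = 4.1308: 143.375 − 3.55·4.1308 = 128.7107.
Δq = 4.7886 − 4.1308 = 0.6578; wedge = 128.7107 − 122.1 = 6.6107.
The triangle = ½ × 0.6578 × 6.6107 = 2.17.

2.17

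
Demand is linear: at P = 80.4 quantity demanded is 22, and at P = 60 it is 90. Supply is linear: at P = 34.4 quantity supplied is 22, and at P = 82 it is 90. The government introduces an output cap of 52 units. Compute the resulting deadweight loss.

Demand slope = (60 − 80.4)/(90 − 22) = −0.3, so P = 87 − 0.3Q.
Supply slope = (82 − 34.4)/(90 − 22) = 0.7, so P = 19 + 0.7Q.
Competitive equilibrium: 87 − 0.3Q = 19 + 0.7Q → Q* = 68, P* = 66.6.
At Q = 52: demand price = 87 − 0.3·52 = 71.4; supply price = 19 + 0.7·52 = 55.4.
ΔQ = 68 − 52 = 16; wedge = 71.4 − 55.4 = 16.
DWL = ½ × 16 × 16 = 128.

128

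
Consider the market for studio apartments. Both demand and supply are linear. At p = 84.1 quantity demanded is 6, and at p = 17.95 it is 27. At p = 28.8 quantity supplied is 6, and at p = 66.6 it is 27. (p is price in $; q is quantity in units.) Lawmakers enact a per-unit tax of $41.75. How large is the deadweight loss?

Demand slope = (17.95 − 84.1)/(27 − 6) = −3.15, so p = 103 − 3.15q.
Supply slope = (66.6 − 28.8)/(27 − 6) = 1.8, so p = 18 + 1.8q.
Competitive equilibrium: 103 − 3.15q = 18 + 1.8q → q* = 17.1717, p* = 48.9091.
With the tax, the buyer price exceeds the seller price by 41.75: (103 − 3.15q) − (18 + 1.8q) = 41.75 → q' = 8.7374.
Δq = 17.1717 − 8.7374 = 8.4343; the wedge equals the tax, 41.75.
DWL = ½ × 8.4343 × 41.75 = $176.07.

$176.07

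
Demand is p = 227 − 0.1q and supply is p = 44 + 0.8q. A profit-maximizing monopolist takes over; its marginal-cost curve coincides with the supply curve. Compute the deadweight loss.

Competitive equilibrium: 227 − 0.1q = 44 + 0.8q → q* = 203.3333, p* = 206.6667.
Marginal revenue: MR = 227 − 0.2q. Set MR = MC: 227 − 0.2q = 44 + 0.8q → q_m = 183.
Price p_m = 227 − 0.1·183 = 208.7; MC(q_m) = 44 + 0.8·183 = 190.4.
Competitive q* = 203.3333, so Δq = 20.3333; wedge = 208.7 − 190.4 = 18.3.
Welfare loss = ½ × 20.3333 × 18.3 = 186.05.

186.05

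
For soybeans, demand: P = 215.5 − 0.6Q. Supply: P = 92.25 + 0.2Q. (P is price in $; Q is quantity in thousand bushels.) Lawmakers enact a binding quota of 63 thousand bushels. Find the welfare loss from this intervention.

$3316.95 thousand

Competitive equilibrium: 215.5 − 0.6Q = 92.25 + 0.2Q → Q* = 154.0625, P* = 123.0625.
At Q = 63: demand price = 215.5 − 0.6·63 = 177.7; supply price = 92.25 + 0.2·63 = 104.85.
ΔQ = 154.0625 − 63 = 91.0625; wedge = 177.7 − 104.85 = 72.85.
DWL = ½ × 91.0625 × 72.85 = $3316.95 thousand.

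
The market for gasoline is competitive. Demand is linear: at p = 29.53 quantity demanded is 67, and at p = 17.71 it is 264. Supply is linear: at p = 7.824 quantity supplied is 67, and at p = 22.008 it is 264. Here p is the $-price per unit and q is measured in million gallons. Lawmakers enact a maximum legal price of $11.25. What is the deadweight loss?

Demand slope = (17.71 − 29.53)/(264 − 67) = −0.06, so p = 33.55 − 0.06q.
Supply slope = (22.008 − 7.824)/(264 − 67) = 0.072, so p = 3 + 0.072q.
Competitive equilibrium: 33.55 − 0.06q = 3 + 0.072q → q* = 231.4394, p* = 19.6636.
At the ceiling p = 11.25, quantity supplied = (11.25 − 3)/0.072 = 114.5833.
Willingness to pay at q' = 114.5833: 33.55 − 0.06·114.5833 = 26.675.
Δq = 231.4394 − 114.5833 = 116.8561; wedge = 26.675 − 11.25 = 15.425.
Deadweight loss = ½ × 116.8561 × 15.425 = $901.25 million.

$901.25 million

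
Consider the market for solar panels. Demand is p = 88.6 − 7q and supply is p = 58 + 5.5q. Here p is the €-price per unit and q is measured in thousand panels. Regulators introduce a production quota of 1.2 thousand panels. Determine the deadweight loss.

Competitive equilibrium: 88.6 − 7q = 58 + 5.5q → q* = 2.448, p* = 71.464.
At q = 1.2: demand price = 88.6 − 7·1.2 = 80.2; supply price = 58 + 5.5·1.2 = 64.6.
Δq = 2.448 − 1.2 = 1.248; wedge = 80.2 − 64.6 = 15.6.
Deadweight loss = ½ × 1.248 × 15.6 = €9.73 thousand.

€9.73 thousand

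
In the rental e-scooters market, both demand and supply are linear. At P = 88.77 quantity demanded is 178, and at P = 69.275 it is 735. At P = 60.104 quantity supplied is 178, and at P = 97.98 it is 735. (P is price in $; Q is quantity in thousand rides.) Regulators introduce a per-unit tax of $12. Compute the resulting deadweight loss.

Demand slope = (69.275 − 88.77)/(735 − 178) = −0.035, so P = 95 − 0.035Q.
Supply slope = (97.98 − 60.104)/(735 − 178) = 0.068, so P = 48 + 0.068Q.
Competitive equilibrium: 95 − 0.035Q = 48 + 0.068Q → Q* = 456.3107, P* = 79.0291.
With the tax, the buyer price exceeds the seller price by 12: (95 − 0.035Q) − (48 + 0.068Q) = 12 → Q' = 339.8058.
ΔQ = 456.3107 − 339.8058 = 116.5049; the wedge equals the tax, 12.
DWL = ½ × 116.5049 × 12 = $699.03 thousand.

$699.03 thousand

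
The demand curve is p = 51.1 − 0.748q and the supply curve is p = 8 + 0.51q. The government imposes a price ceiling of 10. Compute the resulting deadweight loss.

578.97

Competitive equilibrium: 51.1 − 0.748q = 8 + 0.51q → q* = 34.2607, p* = 25.473.
At the ceiling p = 10, quantity supplied = (10 − 8)/0.51 = 3.9216.
Willingness to pay at q' = 3.9216: 51.1 − 0.748·3.9216 = 48.1666.
Δq = 34.2607 − 3.9216 = 30.3391; wedge = 48.1666 − 10 = 38.1666.
Deadweight loss = ½ × 30.3391 × 38.1666 = 578.97.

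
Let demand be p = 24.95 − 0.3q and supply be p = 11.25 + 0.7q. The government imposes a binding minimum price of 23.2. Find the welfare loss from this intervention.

Competitive equilibrium: 24.95 − 0.3q = 11.25 + 0.7q → q* = 13.7, p* = 20.84.
At the floor p = 23.2, quantity demanded = (24.95 − 23.2)/0.3 = 5.8333.
Sellers' marginal cost at q' = 5.8333: 11.25 + 0.7·5.8333 = 15.3333.
Δq = 13.7 − 5.8333 = 7.8667; wedge = 23.2 − 15.3333 = 7.8667.
Welfare loss = ½ × 7.8667 × 7.8667 = 30.94.

30.94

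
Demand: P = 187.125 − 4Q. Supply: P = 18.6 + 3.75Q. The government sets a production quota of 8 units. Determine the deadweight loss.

732.10

Competitive equilibrium: 187.125 − 4Q = 18.6 + 3.75Q → Q* = 21.7452, P* = 100.1444.
At Q = 8: demand price = 187.125 − 4·8 = 155.125; supply price = 18.6 + 3.75·8 = 48.6.
ΔQ = 21.7452 − 8 = 13.7452; wedge = 155.125 − 48.6 = 106.525.
Deadweight loss = ½ × 13.7452 × 106.525 = 732.10.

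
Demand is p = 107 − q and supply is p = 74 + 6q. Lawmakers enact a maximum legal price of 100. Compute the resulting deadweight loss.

Competitive equilibrium: 107 − q = 74 + 6q → q* = 4.7143, p* = 102.2857.
At the ceiling p = 100, quantity supplied = (100 − 74)/6 = 4.3333.
Willingness to pay at q' = 4.3333: 107 − 1·4.3333 = 102.6667.
Δq = 4.7143 − 4.3333 = 0.381; wedge = 102.6667 − 100 = 2.6667.
Deadweight loss = ½ × 0.381 × 2.6667 = 0.51.

0.51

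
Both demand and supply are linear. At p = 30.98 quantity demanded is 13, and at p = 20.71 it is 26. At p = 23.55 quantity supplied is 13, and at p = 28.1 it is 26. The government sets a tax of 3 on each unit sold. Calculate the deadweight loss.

3.95

Demand slope = (20.71 − 30.98)/(26 − 13) = −0.79, so p = 41.25 − 0.79q.
Supply slope = (28.1 − 23.55)/(26 − 13) = 0.35, so p = 19 + 0.35q.
Competitive equilibrium: 41.25 − 0.79q = 19 + 0.35q → q* = 19.5175, p* = 25.8311.
With the tax, the buyer price exceeds the seller price by 3: (41.25 − 0.79q) − (19 + 0.35q) = 3 → q' = 16.886.
Δq = 19.5175 − 16.886 = 2.6315; the wedge equals the tax, 3.
The triangle = ½ × 2.6315 × 3 = 3.95.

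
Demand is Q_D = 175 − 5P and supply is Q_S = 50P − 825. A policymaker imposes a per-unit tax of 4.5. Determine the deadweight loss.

In inverse form: demand P = 35 − 0.2Q, supply P = 16.5 + 0.02Q.
Competitive equilibrium: 35 − 0.2Q = 16.5 + 0.02Q → Q* = 84.0909, P* = 18.1818.
With the tax, the buyer price exceeds the seller price by 4.5: (35 − 0.2Q) − (16.5 + 0.02Q) = 4.5 → Q' = 63.6364.
ΔQ = 84.0909 − 63.6364 = 20.4545; the wedge equals the tax, 4.5.
DWL = ½ × 20.4545 × 4.5 = 46.02.

46.02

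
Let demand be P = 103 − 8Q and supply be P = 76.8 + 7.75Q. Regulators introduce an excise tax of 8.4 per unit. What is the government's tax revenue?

9.49

Competitive equilibrium: 103 − 8Q = 76.8 + 7.75Q → Q* = 1.6635, P* = 89.6921.
With the tax, the buyer price exceeds the seller price by 8.4: (103 − 8Q) − (76.8 + 7.75Q) = 8.4 → Q' = 1.1302.
Tax revenue = 8.4 × 1.1302 = 9.49.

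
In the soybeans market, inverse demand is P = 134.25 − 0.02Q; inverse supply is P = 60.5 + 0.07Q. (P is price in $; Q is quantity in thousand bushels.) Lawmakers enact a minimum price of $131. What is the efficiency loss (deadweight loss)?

Competitive equilibrium: 134.25 − 0.02Q = 60.5 + 0.07Q → Q* = 819.4444, P* = 117.8611.
At the floor P = 131, quantity demanded = (134.25 − 131)/0.02 = 162.5.
Sellers' marginal cost at Q' = 162.5: 60.5 + 0.07·162.5 = 71.875.
ΔQ = 819.4444 − 162.5 = 656.9444; wedge = 131 − 71.875 = 59.125.
Deadweight loss = ½ × 656.9444 × 59.125 = $19420.92 thousand.

$19420.92 thousand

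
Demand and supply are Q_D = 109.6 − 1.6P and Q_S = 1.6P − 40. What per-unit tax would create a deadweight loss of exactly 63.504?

In inverse form: demand P = 68.5 − 0.625Q, supply P = 25 + 0.625Q.
Competitive equilibrium: 68.5 − 0.625Q = 25 + 0.625Q → Q* = 34.8, P* = 46.75.
A tax t gives ΔQ = t/1.25 and wedge t, so DWL = t²/2.5.
t²/2.5 = 63.504 → t² = 158.76 → t = 12.6.

12.6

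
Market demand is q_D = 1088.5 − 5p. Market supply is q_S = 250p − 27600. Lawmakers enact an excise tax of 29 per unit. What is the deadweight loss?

2061.27

In inverse form: demand p = 217.7 − 0.2q, supply p = 110.4 + 0.004q.
Competitive equilibrium: 217.7 − 0.2q = 110.4 + 0.004q → q* = 525.98039, p* = 112.50392.
With the tax, the buyer price exceeds the seller price by 29: (217.7 − 0.2q) − (110.4 + 0.004q) = 29 → q' = 383.82353.
Δq = 525.98039 − 383.82353 = 142.15686; the wedge equals the tax, 29.
The triangle = ½ × 142.15686 × 29 = 2061.27.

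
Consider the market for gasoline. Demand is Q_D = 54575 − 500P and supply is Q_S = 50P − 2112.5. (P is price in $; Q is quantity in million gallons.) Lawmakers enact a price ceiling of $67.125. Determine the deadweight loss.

In inverse form: demand P = 109.15 − 0.002Q, supply P = 42.25 + 0.02Q.
Competitive equilibrium: 109.15 − 0.002Q = 42.25 + 0.02Q → Q* = 3040.9091, P* = 103.0682.
At the ceiling P = 67.125, quantity supplied = (67.125 − 42.25)/0.02 = 1243.75.
Willingness to pay at Q' = 1243.75: 109.15 − 0.002·1243.75 = 106.6625.
ΔQ = 3040.9091 − 1243.75 = 1797.1591; wedge = 106.6625 − 67.125 = 39.5375.
DWL = ½ × 1797.1591 × 39.5375 = $35527.59 million.

$35527.59 million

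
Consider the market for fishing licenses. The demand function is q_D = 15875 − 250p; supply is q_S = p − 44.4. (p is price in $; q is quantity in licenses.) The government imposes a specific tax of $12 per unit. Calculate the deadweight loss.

$71.71

In inverse form: demand p = 63.5 − 0.004q, supply p = 44.4 + q.
Competitive equilibrium: 63.5 − 0.004q = 44.4 + q → q* = 19.0239, p* = 63.4239.
With the tax, the buyer price exceeds the seller price by 12: (63.5 − 0.004q) − (44.4 + q) = 12 → q' = 7.0717.
Δq = 19.0239 − 7.0717 = 11.9522; the wedge equals the tax, 12.
Welfare loss = ½ × 11.9522 × 12 = $71.71.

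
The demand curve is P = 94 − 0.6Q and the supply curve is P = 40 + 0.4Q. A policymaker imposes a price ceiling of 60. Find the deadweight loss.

8

Competitive equilibrium: 94 − 0.6Q = 40 + 0.4Q → Q* = 54, P* = 61.6.
At the ceiling P = 60, quantity supplied = (60 − 40)/0.4 = 50.
Willingness to pay at Q' = 50: 94 − 0.6·50 = 64.
ΔQ = 54 − 50 = 4; wedge = 64 − 60 = 4.
Deadweight loss = ½ × 4 × 4 = 8.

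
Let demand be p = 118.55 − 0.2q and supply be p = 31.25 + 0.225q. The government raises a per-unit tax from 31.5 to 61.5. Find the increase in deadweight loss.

Competitive equilibrium: 118.55 − 0.2q = 31.25 + 0.225q → q* = 205.4118, p* = 77.4676.
For a per-unit tax t: Δq = t/0.425, so DWL = ½·t·(t/0.425) = t²/0.85.
At t = 31.5: DWL = 1167.353. At t = 61.5: DWL = 4449.706.
Increase = 4449.706 − 1167.353 = 3282.35.

3282.35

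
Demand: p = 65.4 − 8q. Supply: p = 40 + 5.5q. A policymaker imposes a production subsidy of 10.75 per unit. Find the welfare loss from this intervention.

Competitive equilibrium: 65.4 − 8q = 40 + 5.5q → q* = 1.8815, p* = 50.3481.
The subsidy lowers effective supply by 10.75: p = 29.25 + 5.5q.
New quantity: 65.4 − 8q = 29.25 + 5.5q → q' = 2.6778.
Overproduction Δq = 2.6778 − 1.8815 = 0.7963; wedge = subsidy = 10.75.
DWL = ½ × 0.7963 × 10.75 = 4.28.

4.28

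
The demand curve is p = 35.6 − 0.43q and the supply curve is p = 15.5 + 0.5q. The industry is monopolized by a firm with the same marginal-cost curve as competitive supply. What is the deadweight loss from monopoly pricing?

Competitive equilibrium: 35.6 − 0.43q = 15.5 + 0.5q → q* = 21.6129, p* = 26.3065.
Marginal revenue: MR = 35.6 − 0.86q. Set MR = MC: 35.6 − 0.86q = 15.5 + 0.5q → q_m = 14.7794.
Price p_m = 35.6 − 0.43·14.7794 = 29.2449; MC(q_m) = 15.5 + 0.5·14.7794 = 22.8897.
Competitive q* = 21.6129, so Δq = 6.8335; wedge = 29.2449 − 22.8897 = 6.3552.
Deadweight loss = ½ × 6.8335 × 6.3552 = 21.71.

21.71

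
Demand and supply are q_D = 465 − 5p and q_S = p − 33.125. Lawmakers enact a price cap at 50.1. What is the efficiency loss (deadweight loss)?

650.27

In inverse form: demand p = 93 − 0.2q, supply p = 33.125 + q.
Competitive equilibrium: 93 − 0.2q = 33.125 + q → q* = 49.8958, p* = 83.0208.
At the ceiling p = 50.1, quantity supplied = (50.1 − 33.125)/1 = 16.975.
Willingness to pay at q' = 16.975: 93 − 0.2·16.975 = 89.605.
Δq = 49.8958 − 16.975 = 32.9208; wedge = 89.605 − 50.1 = 39.505.
Deadweight loss = ½ × 32.9208 × 39.505 = 650.27.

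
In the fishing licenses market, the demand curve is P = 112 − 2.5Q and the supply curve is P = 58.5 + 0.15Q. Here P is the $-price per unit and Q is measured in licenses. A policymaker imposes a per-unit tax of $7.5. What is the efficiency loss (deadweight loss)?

Competitive equilibrium: 112 − 2.5Q = 58.5 + 0.15Q → Q* = 20.1887, P* = 61.5283.
With the tax, the buyer price exceeds the seller price by 7.5: (112 − 2.5Q) − (58.5 + 0.15Q) = 7.5 → Q' = 17.3585.
ΔQ = 20.1887 − 17.3585 = 2.8302; the wedge equals the tax, 7.5.
Welfare loss = ½ × 2.8302 × 7.5 = $10.61.

$10.61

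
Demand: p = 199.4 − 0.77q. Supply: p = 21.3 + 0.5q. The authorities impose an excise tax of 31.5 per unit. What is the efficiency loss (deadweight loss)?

Competitive equilibrium: 199.4 − 0.77q = 21.3 + 0.5q → q* = 140.2362, p* = 91.4181.
With the tax, the buyer price exceeds the seller price by 31.5: (199.4 − 0.77q) − (21.3 + 0.5q) = 31.5 → q' = 115.4331.
Δq = 140.2362 − 115.4331 = 24.8031; the wedge equals the tax, 31.5.
Welfare loss = ½ × 24.8031 × 31.5 = 390.65.

390.65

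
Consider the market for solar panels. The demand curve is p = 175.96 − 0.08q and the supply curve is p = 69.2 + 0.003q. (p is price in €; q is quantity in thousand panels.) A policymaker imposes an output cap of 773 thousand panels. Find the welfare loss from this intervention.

Competitive equilibrium: 175.96 − 0.08q = 69.2 + 0.003q → q* = 1286.2651, p* = 73.0588.
At q = 773: demand price = 175.96 − 0.08·773 = 114.12; supply price = 69.2 + 0.003·773 = 71.519.
Δq = 1286.2651 − 773 = 513.2651; wedge = 114.12 − 71.519 = 42.601.
The triangle = ½ × 513.2651 × 42.601 = €10932.80 thousand.

€10932.80 thousand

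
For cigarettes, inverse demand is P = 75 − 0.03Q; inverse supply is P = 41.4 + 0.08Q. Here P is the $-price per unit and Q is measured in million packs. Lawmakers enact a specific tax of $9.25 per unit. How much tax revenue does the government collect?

Competitive equilibrium: 75 − 0.03Q = 41.4 + 0.08Q → Q* = 305.4545, P* = 65.8364.
With the tax, the buyer price exceeds the seller price by 9.25: (75 − 0.03Q) − (41.4 + 0.08Q) = 9.25 → Q' = 221.3636.
Tax revenue = 9.25 × 221.3636 = $2047.61 million.

$2047.61 million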